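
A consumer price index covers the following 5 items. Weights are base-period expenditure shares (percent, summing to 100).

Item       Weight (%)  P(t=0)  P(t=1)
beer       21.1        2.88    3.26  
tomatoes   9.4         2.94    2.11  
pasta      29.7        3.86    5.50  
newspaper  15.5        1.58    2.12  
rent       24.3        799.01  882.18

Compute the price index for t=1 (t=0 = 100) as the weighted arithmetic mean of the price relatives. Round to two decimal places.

beer: 21.1 × (3.26/2.88) = 21.1 × 1.131944 = 23.8840
tomatoes: 9.4 × (2.11/2.94) = 9.4 × 0.717687 = 6.7463
pasta: 29.7 × (5.50/3.86) = 29.7 × 1.424870 = 42.3187
newspaper: 15.5 × (2.12/1.58) = 15.5 × 1.341772 = 20.7975
rent: 24.3 × (882.18/799.01) = 24.3 × 1.104091 = 26.8294
Index = Σ wᵢ·(p₁ᵢ/p₀ᵢ) = 23.8840 + 6.7463 + 42.3187 + 20.7975 + 26.8294 = 120.5758

120.58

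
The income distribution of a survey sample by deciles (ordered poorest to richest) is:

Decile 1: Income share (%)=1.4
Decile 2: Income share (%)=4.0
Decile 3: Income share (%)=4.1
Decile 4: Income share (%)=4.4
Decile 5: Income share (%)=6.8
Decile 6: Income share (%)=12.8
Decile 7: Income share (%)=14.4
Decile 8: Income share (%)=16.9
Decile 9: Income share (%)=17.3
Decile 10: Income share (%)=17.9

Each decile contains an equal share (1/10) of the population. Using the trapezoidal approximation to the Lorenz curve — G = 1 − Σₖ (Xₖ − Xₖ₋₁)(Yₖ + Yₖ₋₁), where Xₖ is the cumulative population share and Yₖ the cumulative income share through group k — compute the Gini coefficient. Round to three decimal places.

0.342

Cumulative income shares Yₖ: 0.0140, 0.0540, 0.0950, 0.1390, 0.2070, 0.3350, 0.4790, 0.6480, 0.8210, 1.0000
Σ (Xₖ−Xₖ₋₁)(Yₖ+Yₖ₋₁) = (1/10)(0.0140+0.0000) + (1/10)(0.0540+0.0140) + (1/10)(0.0950+0.0540) + (1/10)(0.1390+0.0950) + (1/10)(0.2070+0.1390) + (1/10)(0.3350+0.2070) + (1/10)(0.4790+0.3350) + (1/10)(0.6480+0.4790) + (1/10)(0.8210+0.6480) + (1/10)(1.0000+0.8210)
  = 0.0014 + 0.0068 + 0.0149 + 0.0234 + 0.0346 + 0.0542 + 0.0814 + 0.1127 + 0.1469 + 0.1821 = 0.6584
G = 1 − 0.6584 = 0.3416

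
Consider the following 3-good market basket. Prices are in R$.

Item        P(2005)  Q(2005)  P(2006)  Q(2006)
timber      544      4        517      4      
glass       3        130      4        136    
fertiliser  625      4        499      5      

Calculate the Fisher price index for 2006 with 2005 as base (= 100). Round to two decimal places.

Laspeyres component (base-period weights):
ΣP(2006)Q(2005) = 517×4 + 4×130 + 499×4 = 2068 + 520 + 1996 = 4584
ΣP(2005)Q(2005) = 544×4 + 3×130 + 625×4 = 2176 + 390 + 2500 = 5066
L = 4584 / 5066 × 100 = 90.4856
Paasche component (current-period weights):
ΣP(2006)Q(2006) = 517×4 + 4×136 + 499×5 = 2068 + 544 + 2495 = 5107
ΣP(2005)Q(2006) = 544×4 + 3×136 + 625×5 = 2176 + 408 + 3125 = 5709
P = 5107 / 5709 × 100 = 89.4552
Fisher = √(L × P) = √(90.4856 × 89.4552) = 89.9689

89.97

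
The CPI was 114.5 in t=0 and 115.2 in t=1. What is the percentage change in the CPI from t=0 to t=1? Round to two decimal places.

0.61%

Change = (115.2 − 114.5) / 114.5 × 100
       = 0.7 / 114.5 × 100 = 0.6114%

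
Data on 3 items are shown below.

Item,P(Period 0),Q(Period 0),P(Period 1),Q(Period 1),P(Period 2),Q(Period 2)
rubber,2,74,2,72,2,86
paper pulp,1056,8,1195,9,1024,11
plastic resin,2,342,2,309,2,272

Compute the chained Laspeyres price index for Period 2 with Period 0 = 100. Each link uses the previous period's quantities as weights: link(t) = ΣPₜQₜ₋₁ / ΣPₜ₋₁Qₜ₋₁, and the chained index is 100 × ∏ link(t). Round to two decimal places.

97.02

Link Period 0→Period 1:
ΣP(Period 1)Q(Period 0) = 2×74 + 1195×8 + 2×342 = 148 + 9560 + 684 = 10392
ΣP(Period 0)Q(Period 0) = 2×74 + 1056×8 + 2×342 = 148 + 8448 + 684 = 9280
link = 10392/9280 = 1.119828
Link Period 1→Period 2:
ΣP(Period 2)Q(Period 1) = 2×72 + 1024×9 + 2×309 = 144 + 9216 + 618 = 9978
ΣP(Period 1)Q(Period 1) = 2×72 + 1195×9 + 2×309 = 144 + 10755 + 618 = 11517
link = 9978/11517 = 0.866371
Chained index = 100 × 1.119828 × 0.866371 = 97.0187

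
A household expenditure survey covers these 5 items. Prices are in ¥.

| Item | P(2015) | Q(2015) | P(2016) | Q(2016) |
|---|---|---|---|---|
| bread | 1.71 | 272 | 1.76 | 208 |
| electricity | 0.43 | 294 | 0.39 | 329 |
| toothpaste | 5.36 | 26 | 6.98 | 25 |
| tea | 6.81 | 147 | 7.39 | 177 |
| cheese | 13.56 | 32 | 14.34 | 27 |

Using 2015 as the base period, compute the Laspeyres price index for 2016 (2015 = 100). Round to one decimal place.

Laspeyres price index uses base-period quantities as weights.
ΣP(2016)·Q(2015) = 1.76×272 + 0.39×294 + 6.98×26 + 7.39×147 + 14.34×32 = 478.72 + 114.66 + 181.48 + 1086.33 + 458.88 = 2320.07
ΣP(2015)·Q(2015) = 1.71×272 + 0.43×294 + 5.36×26 + 6.81×147 + 13.56×32 = 465.12 + 126.42 + 139.36 + 1001.07 + 433.92 = 2165.89
Index = 2320.07 / 2165.89 × 100 = 107.1186

107.1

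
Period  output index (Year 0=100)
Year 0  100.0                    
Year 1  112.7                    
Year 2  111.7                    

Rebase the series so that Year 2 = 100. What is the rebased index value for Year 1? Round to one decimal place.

Rebased(Year 1) = 112.7 / 111.7 × 100 = 100.8953

100.9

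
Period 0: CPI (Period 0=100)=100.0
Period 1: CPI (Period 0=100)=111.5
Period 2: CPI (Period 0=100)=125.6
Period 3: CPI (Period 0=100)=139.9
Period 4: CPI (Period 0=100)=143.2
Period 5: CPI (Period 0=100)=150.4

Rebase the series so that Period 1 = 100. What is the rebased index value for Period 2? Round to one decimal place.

Rebased(Period 2) = 125.6 / 111.5 × 100 = 112.6457

112.6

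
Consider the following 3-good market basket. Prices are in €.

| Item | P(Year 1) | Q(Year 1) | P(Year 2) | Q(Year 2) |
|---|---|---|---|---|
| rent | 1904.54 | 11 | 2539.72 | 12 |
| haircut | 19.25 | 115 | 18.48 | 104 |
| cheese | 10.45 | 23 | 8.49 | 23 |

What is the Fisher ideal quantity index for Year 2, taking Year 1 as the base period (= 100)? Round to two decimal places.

107.48

Laspeyres component (base-period weights):
ΣP(Year 1)Q(Year 2) = 1904.54×12 + 19.25×104 + 10.45×23 = 22854.48 + 2002 + 240.35 = 25096.83
ΣP(Year 1)Q(Year 1) = 1904.54×11 + 19.25×115 + 10.45×23 = 20949.94 + 2213.75 + 240.35 = 23404.04
L = 25096.83 / 23404.04 × 100 = 107.2329
Paasche component (current-period weights):
ΣP(Year 2)Q(Year 2) = 2539.72×12 + 18.48×104 + 8.49×23 = 30476.64 + 1921.92 + 195.27 = 32593.83
ΣP(Year 2)Q(Year 1) = 2539.72×11 + 18.48×115 + 8.49×23 = 27936.92 + 2125.2 + 195.27 = 30257.39
P = 32593.83 / 30257.39 × 100 = 107.7219
Fisher = √(L × P) = √(107.2329 × 107.7219) = 107.4771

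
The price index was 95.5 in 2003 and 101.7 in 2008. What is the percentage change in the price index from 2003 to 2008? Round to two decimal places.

Change = (101.7 − 95.5) / 95.5 × 100
       = 6.2 / 95.5 × 100 = 6.4921%

6.49%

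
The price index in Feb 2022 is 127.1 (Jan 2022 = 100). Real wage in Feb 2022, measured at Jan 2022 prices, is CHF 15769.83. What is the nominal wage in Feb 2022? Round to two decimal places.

Nominal = Real × (Index/100) = 15769.83 × (127.1/100)
        = 15769.83 × 1.271 = 20043.4539

20043.45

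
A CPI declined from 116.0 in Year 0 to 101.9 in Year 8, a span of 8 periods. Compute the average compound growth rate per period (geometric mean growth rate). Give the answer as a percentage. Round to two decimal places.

-1.61%

Growth factor = (101.9/116.0)^(1/8) = (0.878448)^(1/8) = 0.983931
Growth rate = 0.983931 − 1 = -0.016069 = -1.6069%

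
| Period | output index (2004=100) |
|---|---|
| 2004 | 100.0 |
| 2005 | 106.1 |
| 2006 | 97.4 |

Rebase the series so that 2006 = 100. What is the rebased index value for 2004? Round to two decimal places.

Rebased(2004) = 100.0 / 97.4 × 100 = 102.6694

102.67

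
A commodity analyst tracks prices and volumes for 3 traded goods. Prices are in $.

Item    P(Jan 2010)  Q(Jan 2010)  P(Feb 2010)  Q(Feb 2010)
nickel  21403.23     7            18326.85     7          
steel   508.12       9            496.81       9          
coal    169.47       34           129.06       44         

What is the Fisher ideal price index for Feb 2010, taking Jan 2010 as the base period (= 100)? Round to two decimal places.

Laspeyres component (base-period weights):
ΣP(Feb 2010)Q(Jan 2010) = 18326.85×7 + 496.81×9 + 129.06×34 = 128287.95 + 4471.29 + 4388.04 = 137147.28
ΣP(Jan 2010)Q(Jan 2010) = 21403.23×7 + 508.12×9 + 169.47×34 = 149822.61 + 4573.08 + 5761.98 = 160157.67
L = 137147.28 / 160157.67 × 100 = 85.6327
Paasche component (current-period weights):
ΣP(Feb 2010)Q(Feb 2010) = 18326.85×7 + 496.81×9 + 129.06×44 = 128287.95 + 4471.29 + 5678.64 = 138437.88
ΣP(Jan 2010)Q(Feb 2010) = 21403.23×7 + 508.12×9 + 169.47×44 = 149822.61 + 4573.08 + 7456.68 = 161852.37
P = 138437.88 / 161852.37 × 100 = 85.5334
Fisher = √(L × P) = √(85.6327 × 85.5334) = 85.5830

85.58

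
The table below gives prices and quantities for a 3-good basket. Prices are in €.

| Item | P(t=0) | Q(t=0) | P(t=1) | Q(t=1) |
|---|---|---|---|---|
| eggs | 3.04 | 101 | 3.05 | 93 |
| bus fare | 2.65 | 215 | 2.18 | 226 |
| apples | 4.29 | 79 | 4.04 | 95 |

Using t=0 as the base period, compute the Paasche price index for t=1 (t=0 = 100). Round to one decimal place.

Paasche price index uses current-period quantities as weights.
ΣP(t=1)·Q(t=1) = 3.05×93 + 2.18×226 + 4.04×95 = 283.65 + 492.68 + 383.8 = 1160.13
ΣP(t=0)·Q(t=1) = 3.04×93 + 2.65×226 + 4.29×95 = 282.72 + 598.9 + 407.55 = 1289.17
Index = 1160.13 / 1289.17 × 100 = 89.9905

90.0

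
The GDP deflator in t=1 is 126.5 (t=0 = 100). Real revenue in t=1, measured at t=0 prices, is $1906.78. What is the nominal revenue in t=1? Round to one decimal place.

2412.1

Nominal = Real × (Index/100) = 1906.78 × (126.5/100)
        = 1906.78 × 1.265 = 2412.0767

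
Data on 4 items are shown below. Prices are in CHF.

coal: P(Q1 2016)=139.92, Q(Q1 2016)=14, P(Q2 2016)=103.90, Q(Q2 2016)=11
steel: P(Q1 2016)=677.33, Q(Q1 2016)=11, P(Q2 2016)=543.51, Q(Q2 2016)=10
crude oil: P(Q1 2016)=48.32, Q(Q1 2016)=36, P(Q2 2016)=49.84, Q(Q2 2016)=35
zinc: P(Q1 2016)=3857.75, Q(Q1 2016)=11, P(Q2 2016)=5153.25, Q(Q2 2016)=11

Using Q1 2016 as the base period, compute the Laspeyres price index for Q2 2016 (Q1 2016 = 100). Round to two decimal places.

Laspeyres price index uses base-period quantities as weights.
ΣP(Q2 2016)·Q(Q1 2016) = 103.90×14 + 543.51×11 + 49.84×36 + 5153.25×11 = 1454.6 + 5978.61 + 1794.24 + 56685.75 = 65913.2
ΣP(Q1 2016)·Q(Q1 2016) = 139.92×14 + 677.33×11 + 48.32×36 + 3857.75×11 = 1958.88 + 7450.63 + 1739.52 + 42435.25 = 53584.28
Index = 65913.2 / 53584.28 × 100 = 123.0085

123.01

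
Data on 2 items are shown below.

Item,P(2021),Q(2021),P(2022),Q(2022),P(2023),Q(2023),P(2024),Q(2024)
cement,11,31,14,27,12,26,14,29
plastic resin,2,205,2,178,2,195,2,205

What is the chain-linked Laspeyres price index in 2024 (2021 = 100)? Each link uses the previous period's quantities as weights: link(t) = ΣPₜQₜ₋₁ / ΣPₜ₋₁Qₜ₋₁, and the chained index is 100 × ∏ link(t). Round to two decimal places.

111.83

Link 2021→2022:
ΣP(2022)Q(2021) = 14×31 + 2×205 = 434 + 410 = 844
ΣP(2021)Q(2021) = 11×31 + 2×205 = 341 + 410 = 751
link = 844/751 = 1.123835
Link 2022→2023:
ΣP(2023)Q(2022) = 12×27 + 2×178 = 324 + 356 = 680
ΣP(2022)Q(2022) = 14×27 + 2×178 = 378 + 356 = 734
link = 680/734 = 0.926431
Link 2023→2024:
ΣP(2024)Q(2023) = 14×26 + 2×195 = 364 + 390 = 754
ΣP(2023)Q(2023) = 12×26 + 2×195 = 312 + 390 = 702
link = 754/702 = 1.074074
Chained index = 100 × 1.123835 × 0.926431 × 1.074074 = 111.8278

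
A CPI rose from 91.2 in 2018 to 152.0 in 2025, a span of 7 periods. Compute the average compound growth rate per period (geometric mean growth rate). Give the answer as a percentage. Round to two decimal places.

7.57%

Growth factor = (152.0/91.2)^(1/7) = (1.666667)^(1/7) = 1.075704
Growth rate = 1.075704 − 1 = 0.075704 = 7.5704%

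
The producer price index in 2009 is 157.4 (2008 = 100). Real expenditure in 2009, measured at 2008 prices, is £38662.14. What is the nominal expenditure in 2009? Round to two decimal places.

Nominal = Real × (Index/100) = 38662.14 × (157.4/100)
        = 38662.14 × 1.574 = 60854.2084

60854.21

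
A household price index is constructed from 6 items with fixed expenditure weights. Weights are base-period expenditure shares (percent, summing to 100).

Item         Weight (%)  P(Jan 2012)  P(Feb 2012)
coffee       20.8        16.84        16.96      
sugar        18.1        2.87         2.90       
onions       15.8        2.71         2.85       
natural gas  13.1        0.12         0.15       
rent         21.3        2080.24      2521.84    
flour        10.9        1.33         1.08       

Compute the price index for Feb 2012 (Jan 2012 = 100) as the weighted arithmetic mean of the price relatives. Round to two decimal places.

106.90

coffee: 20.8 × (16.96/16.84) = 20.8 × 1.007126 = 20.9482
sugar: 18.1 × (2.90/2.87) = 18.1 × 1.010453 = 18.2892
onions: 15.8 × (2.85/2.71) = 15.8 × 1.051661 = 16.6162
natural gas: 13.1 × (0.15/0.12) = 13.1 × 1.250000 = 16.3750
rent: 21.3 × (2521.84/2080.24) = 21.3 × 1.212283 = 25.8216
flour: 10.9 × (1.08/1.33) = 10.9 × 0.812030 = 8.8511
Index = Σ wᵢ·(p₁ᵢ/p₀ᵢ) = 20.9482 + 18.2892 + 16.6162 + 16.3750 + 25.8216 + 8.8511 = 106.9014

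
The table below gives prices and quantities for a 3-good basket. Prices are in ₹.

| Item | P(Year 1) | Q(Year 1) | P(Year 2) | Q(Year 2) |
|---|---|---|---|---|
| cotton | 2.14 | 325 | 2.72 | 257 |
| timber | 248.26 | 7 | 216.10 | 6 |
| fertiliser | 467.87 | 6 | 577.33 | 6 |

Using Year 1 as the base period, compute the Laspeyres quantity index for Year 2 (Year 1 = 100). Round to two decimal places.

Laspeyres quantity index uses base-period prices as weights.
ΣP(Year 1)·Q(Year 2) = 2.14×257 + 248.26×6 + 467.87×6 = 549.98 + 1489.56 + 2807.22 = 4846.76
ΣP(Year 1)·Q(Year 1) = 2.14×325 + 248.26×7 + 467.87×6 = 695.5 + 1737.82 + 2807.22 = 5240.54
Index = 4846.76 / 5240.54 × 100 = 92.4859

92.49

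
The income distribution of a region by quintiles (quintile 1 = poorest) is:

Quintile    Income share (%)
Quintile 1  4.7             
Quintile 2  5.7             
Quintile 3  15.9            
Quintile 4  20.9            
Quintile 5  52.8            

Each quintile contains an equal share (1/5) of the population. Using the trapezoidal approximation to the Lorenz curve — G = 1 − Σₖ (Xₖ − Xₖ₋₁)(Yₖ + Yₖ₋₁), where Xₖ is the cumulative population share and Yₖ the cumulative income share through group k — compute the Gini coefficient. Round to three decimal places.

0.446

Cumulative income shares Yₖ: 0.0470, 0.1040, 0.2630, 0.4720, 1.0000
Σ (Xₖ−Xₖ₋₁)(Yₖ+Yₖ₋₁) = (1/5)(0.0470+0.0000) + (1/5)(0.1040+0.0470) + (1/5)(0.2630+0.1040) + (1/5)(0.4720+0.2630) + (1/5)(1.0000+0.4720)
  = 0.0094 + 0.0302 + 0.0734 + 0.1470 + 0.2944 = 0.5544
G = 1 − 0.5544 = 0.4456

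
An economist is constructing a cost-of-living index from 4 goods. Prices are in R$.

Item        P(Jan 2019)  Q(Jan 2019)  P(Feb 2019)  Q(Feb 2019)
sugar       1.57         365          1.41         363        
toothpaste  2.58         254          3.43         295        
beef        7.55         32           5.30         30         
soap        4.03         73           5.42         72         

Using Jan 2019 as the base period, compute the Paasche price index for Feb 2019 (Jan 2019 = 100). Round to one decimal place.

112.2

Paasche price index uses current-period quantities as weights.
ΣP(Feb 2019)·Q(Feb 2019) = 1.41×363 + 3.43×295 + 5.30×30 + 5.42×72 = 511.83 + 1011.85 + 159 + 390.24 = 2072.92
ΣP(Jan 2019)·Q(Feb 2019) = 1.57×363 + 2.58×295 + 7.55×30 + 4.03×72 = 569.91 + 761.1 + 226.5 + 290.16 = 1847.67
Index = 2072.92 / 1847.67 × 100 = 112.1910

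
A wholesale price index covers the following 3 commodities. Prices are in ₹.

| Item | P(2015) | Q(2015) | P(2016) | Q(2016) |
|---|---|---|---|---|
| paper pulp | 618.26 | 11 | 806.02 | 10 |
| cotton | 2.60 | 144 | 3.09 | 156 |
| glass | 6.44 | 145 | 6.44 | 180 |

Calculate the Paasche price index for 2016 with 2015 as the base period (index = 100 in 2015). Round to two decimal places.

125.22

Paasche price index uses current-period quantities as weights.
ΣP(2016)·Q(2016) = 806.02×10 + 3.09×156 + 6.44×180 = 8060.2 + 482.04 + 1159.2 = 9701.44
ΣP(2015)·Q(2016) = 618.26×10 + 2.60×156 + 6.44×180 = 6182.6 + 405.6 + 1159.2 = 7747.4
Index = 9701.44 / 7747.4 × 100 = 125.2219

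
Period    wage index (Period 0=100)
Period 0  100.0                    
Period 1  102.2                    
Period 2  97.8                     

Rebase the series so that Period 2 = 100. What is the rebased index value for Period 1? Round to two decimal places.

104.50

Rebased(Period 1) = 102.2 / 97.8 × 100 = 104.4990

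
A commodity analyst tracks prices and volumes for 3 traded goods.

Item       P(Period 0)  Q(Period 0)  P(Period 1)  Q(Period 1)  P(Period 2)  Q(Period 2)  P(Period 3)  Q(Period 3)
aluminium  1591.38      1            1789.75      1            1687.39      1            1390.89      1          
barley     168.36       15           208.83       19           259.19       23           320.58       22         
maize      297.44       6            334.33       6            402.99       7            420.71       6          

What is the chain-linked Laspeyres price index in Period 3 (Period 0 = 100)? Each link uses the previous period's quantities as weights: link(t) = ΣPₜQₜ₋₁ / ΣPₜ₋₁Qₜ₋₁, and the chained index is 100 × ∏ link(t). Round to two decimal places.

152.72

Link Period 0→Period 1:
ΣP(Period 1)Q(Period 0) = 1789.75×1 + 208.83×15 + 334.33×6 = 1789.75 + 3132.45 + 2005.98 = 6928.18
ΣP(Period 0)Q(Period 0) = 1591.38×1 + 168.36×15 + 297.44×6 = 1591.38 + 2525.4 + 1784.64 = 5901.42
link = 6928.18/5901.42 = 1.173985
Link Period 1→Period 2:
ΣP(Period 2)Q(Period 1) = 1687.39×1 + 259.19×19 + 402.99×6 = 1687.39 + 4924.61 + 2417.94 = 9029.94
ΣP(Period 1)Q(Period 1) = 1789.75×1 + 208.83×19 + 334.33×6 = 1789.75 + 3967.77 + 2005.98 = 7763.5
link = 9029.94/7763.5 = 1.163127
Link Period 2→Period 3:
ΣP(Period 3)Q(Period 2) = 1390.89×1 + 320.58×23 + 420.71×7 = 1390.89 + 7373.34 + 2944.97 = 11709.2
ΣP(Period 2)Q(Period 2) = 1687.39×1 + 259.19×23 + 402.99×7 = 1687.39 + 5961.37 + 2820.93 = 10469.69
link = 11709.2/10469.69 = 1.118390
Chained index = 100 × 1.173985 × 1.163127 × 1.118390 = 152.7156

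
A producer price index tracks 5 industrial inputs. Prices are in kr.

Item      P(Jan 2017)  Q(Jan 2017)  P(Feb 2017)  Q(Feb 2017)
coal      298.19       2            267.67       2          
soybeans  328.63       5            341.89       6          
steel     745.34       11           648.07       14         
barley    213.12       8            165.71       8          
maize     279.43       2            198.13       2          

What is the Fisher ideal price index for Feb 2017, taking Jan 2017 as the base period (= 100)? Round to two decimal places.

Laspeyres component (base-period weights):
ΣP(Feb 2017)Q(Jan 2017) = 267.67×2 + 341.89×5 + 648.07×11 + 165.71×8 + 198.13×2 = 535.34 + 1709.45 + 7128.77 + 1325.68 + 396.26 = 11095.5
ΣP(Jan 2017)Q(Jan 2017) = 298.19×2 + 328.63×5 + 745.34×11 + 213.12×8 + 279.43×2 = 596.38 + 1643.15 + 8198.74 + 1704.96 + 558.86 = 12702.09
L = 11095.5 / 12702.09 × 100 = 87.3518
Paasche component (current-period weights):
ΣP(Feb 2017)Q(Feb 2017) = 267.67×2 + 341.89×6 + 648.07×14 + 165.71×8 + 198.13×2 = 535.34 + 2051.34 + 9072.98 + 1325.68 + 396.26 = 13381.6
ΣP(Jan 2017)Q(Feb 2017) = 298.19×2 + 328.63×6 + 745.34×14 + 213.12×8 + 279.43×2 = 596.38 + 1971.78 + 10434.76 + 1704.96 + 558.86 = 15266.74
P = 13381.6 / 15266.74 × 100 = 87.6520
Fisher = √(L × P) = √(87.3518 × 87.6520) = 87.5017

87.50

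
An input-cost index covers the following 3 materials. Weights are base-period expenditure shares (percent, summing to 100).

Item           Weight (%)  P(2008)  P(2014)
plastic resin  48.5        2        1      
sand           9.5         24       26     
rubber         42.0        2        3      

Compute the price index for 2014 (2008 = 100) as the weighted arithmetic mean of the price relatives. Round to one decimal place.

plastic resin: 48.5 × (1/2) = 48.5 × 0.500000 = 24.2500
sand: 9.5 × (26/24) = 9.5 × 1.083333 = 10.2917
rubber: 42.0 × (3/2) = 42.0 × 1.500000 = 63.0000
Index = Σ wᵢ·(p₁ᵢ/p₀ᵢ) = 24.2500 + 10.2917 + 63.0000 = 97.5417

97.5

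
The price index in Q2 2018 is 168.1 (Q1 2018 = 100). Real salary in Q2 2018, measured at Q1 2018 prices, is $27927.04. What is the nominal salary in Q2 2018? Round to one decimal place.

Nominal = Real × (Index/100) = 27927.04 × (168.1/100)
        = 27927.04 × 1.681 = 46945.3542

46945.4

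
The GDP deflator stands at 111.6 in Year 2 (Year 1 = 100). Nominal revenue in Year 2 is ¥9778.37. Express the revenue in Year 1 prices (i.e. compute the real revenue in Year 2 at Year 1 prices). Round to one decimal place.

8762.0

Real = Nominal ÷ (Index/100) = 9778.37 ÷ (111.6/100)
     = 9778.37 ÷ 1.116 = 8761.9803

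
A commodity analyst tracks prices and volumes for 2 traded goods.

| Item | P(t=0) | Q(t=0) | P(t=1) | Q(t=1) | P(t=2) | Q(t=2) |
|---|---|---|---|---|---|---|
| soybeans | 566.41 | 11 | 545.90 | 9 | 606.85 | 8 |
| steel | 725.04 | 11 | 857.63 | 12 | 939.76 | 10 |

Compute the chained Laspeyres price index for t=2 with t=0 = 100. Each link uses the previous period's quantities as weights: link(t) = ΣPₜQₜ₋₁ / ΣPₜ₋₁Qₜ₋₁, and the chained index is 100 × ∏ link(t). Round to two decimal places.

Link t=0→t=1:
ΣP(t=1)Q(t=0) = 545.90×11 + 857.63×11 = 6004.9 + 9433.93 = 15438.83
ΣP(t=0)Q(t=0) = 566.41×11 + 725.04×11 = 6230.51 + 7975.44 = 14205.95
link = 15438.83/14205.95 = 1.086786
Link t=1→t=2:
ΣP(t=2)Q(t=1) = 606.85×9 + 939.76×12 = 5461.65 + 11277.12 = 16738.77
ΣP(t=1)Q(t=1) = 545.90×9 + 857.63×12 = 4913.1 + 10291.56 = 15204.66
link = 16738.77/15204.66 = 1.100897
Chained index = 100 × 1.086786 × 1.100897 = 119.6440

119.64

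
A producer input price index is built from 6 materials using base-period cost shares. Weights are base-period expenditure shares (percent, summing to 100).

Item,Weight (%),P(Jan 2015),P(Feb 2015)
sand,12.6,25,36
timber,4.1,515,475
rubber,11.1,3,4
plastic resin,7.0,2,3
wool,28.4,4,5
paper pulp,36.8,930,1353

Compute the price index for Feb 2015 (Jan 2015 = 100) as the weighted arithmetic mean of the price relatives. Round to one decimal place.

sand: 12.6 × (36/25) = 12.6 × 1.440000 = 18.1440
timber: 4.1 × (475/515) = 4.1 × 0.922330 = 3.7816
rubber: 11.1 × (4/3) = 11.1 × 1.333333 = 14.8000
plastic resin: 7.0 × (3/2) = 7.0 × 1.500000 = 10.5000
wool: 28.4 × (5/4) = 28.4 × 1.250000 = 35.5000
paper pulp: 36.8 × (1353/930) = 36.8 × 1.454839 = 53.5381
Index = Σ wᵢ·(p₁ᵢ/p₀ᵢ) = 18.1440 + 3.7816 + 14.8000 + 10.5000 + 35.5000 + 53.5381 = 136.2636

136.3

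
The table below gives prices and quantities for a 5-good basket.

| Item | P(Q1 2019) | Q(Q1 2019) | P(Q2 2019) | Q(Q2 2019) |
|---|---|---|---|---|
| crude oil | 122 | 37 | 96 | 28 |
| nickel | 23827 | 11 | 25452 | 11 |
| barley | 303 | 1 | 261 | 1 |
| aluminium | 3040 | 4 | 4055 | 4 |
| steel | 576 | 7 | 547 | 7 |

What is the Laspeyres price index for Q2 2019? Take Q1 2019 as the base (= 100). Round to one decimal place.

107.3

Laspeyres price index uses base-period quantities as weights.
ΣP(Q2 2019)·Q(Q1 2019) = 96×37 + 25452×11 + 261×1 + 4055×4 + 547×7 = 3552 + 279972 + 261 + 16220 + 3829 = 303834
ΣP(Q1 2019)·Q(Q1 2019) = 122×37 + 23827×11 + 303×1 + 3040×4 + 576×7 = 4514 + 262097 + 303 + 12160 + 4032 = 283106
Index = 303834 / 283106 × 100 = 107.3216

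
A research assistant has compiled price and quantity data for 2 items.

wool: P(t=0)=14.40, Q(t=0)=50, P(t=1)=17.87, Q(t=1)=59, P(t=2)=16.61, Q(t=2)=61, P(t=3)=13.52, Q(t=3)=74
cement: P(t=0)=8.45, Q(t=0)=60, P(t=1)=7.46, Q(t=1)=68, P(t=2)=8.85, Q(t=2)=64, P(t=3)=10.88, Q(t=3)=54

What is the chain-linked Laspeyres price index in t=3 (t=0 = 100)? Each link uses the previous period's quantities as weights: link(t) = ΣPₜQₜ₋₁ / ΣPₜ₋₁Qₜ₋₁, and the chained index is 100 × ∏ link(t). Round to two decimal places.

106.61

Link t=0→t=1:
ΣP(t=1)Q(t=0) = 17.87×50 + 7.46×60 = 893.5 + 447.6 = 1341.1
ΣP(t=0)Q(t=0) = 14.40×50 + 8.45×60 = 720 + 507 = 1227
link = 1341.1/1227 = 1.092991
Link t=1→t=2:
ΣP(t=2)Q(t=1) = 16.61×59 + 8.85×68 = 979.99 + 601.8 = 1581.79
ΣP(t=1)Q(t=1) = 17.87×59 + 7.46×68 = 1054.33 + 507.28 = 1561.61
link = 1581.79/1561.61 = 1.012923
Link t=2→t=3:
ΣP(t=3)Q(t=2) = 13.52×61 + 10.88×64 = 824.72 + 696.32 = 1521.04
ΣP(t=2)Q(t=2) = 16.61×61 + 8.85×64 = 1013.21 + 566.4 = 1579.61
link = 1521.04/1579.61 = 0.962921
Chained index = 100 × 1.092991 × 1.012923 × 0.962921 = 106.6065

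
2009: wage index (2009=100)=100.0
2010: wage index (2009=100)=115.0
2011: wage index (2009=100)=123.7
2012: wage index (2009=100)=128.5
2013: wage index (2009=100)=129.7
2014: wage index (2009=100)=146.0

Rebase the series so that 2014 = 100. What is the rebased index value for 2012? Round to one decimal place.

Rebased(2012) = 128.5 / 146.0 × 100 = 88.0137

88.0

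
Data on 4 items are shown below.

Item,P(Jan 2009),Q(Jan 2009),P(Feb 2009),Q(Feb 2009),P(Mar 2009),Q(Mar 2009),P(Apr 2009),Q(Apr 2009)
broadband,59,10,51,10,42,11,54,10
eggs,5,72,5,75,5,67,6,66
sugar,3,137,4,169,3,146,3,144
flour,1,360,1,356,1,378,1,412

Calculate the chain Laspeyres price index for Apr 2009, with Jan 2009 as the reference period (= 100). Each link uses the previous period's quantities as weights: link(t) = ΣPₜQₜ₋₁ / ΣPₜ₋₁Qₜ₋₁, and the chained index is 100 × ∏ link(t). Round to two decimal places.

100.38

Link Jan 2009→Feb 2009:
ΣP(Feb 2009)Q(Jan 2009) = 51×10 + 5×72 + 4×137 + 1×360 = 510 + 360 + 548 + 360 = 1778
ΣP(Jan 2009)Q(Jan 2009) = 59×10 + 5×72 + 3×137 + 1×360 = 590 + 360 + 411 + 360 = 1721
link = 1778/1721 = 1.033120
Link Feb 2009→Mar 2009:
ΣP(Mar 2009)Q(Feb 2009) = 42×10 + 5×75 + 3×169 + 1×356 = 420 + 375 + 507 + 356 = 1658
ΣP(Feb 2009)Q(Feb 2009) = 51×10 + 5×75 + 4×169 + 1×356 = 510 + 375 + 676 + 356 = 1917
link = 1658/1917 = 0.864893
Link Mar 2009→Apr 2009:
ΣP(Apr 2009)Q(Mar 2009) = 54×11 + 6×67 + 3×146 + 1×378 = 594 + 402 + 438 + 378 = 1812
ΣP(Mar 2009)Q(Mar 2009) = 42×11 + 5×67 + 3×146 + 1×378 = 462 + 335 + 438 + 378 = 1613
link = 1812/1613 = 1.123373
Chained index = 100 × 1.033120 × 0.864893 × 1.123373 = 100.3777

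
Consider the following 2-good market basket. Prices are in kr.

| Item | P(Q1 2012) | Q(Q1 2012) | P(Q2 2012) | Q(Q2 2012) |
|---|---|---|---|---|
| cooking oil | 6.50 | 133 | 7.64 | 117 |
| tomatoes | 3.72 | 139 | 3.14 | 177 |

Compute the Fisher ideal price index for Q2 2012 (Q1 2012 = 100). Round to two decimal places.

103.64

Laspeyres component (base-period weights):
ΣP(Q2 2012)Q(Q1 2012) = 7.64×133 + 3.14×139 = 1016.12 + 436.46 = 1452.58
ΣP(Q1 2012)Q(Q1 2012) = 6.50×133 + 3.72×139 = 864.5 + 517.08 = 1381.58
L = 1452.58 / 1381.58 × 100 = 105.1390
Paasche component (current-period weights):
ΣP(Q2 2012)Q(Q2 2012) = 7.64×117 + 3.14×177 = 893.88 + 555.78 = 1449.66
ΣP(Q1 2012)Q(Q2 2012) = 6.50×117 + 3.72×177 = 760.5 + 658.44 = 1418.94
P = 1449.66 / 1418.94 × 100 = 102.1650
Fisher = √(L × P) = √(105.1390 × 102.1650) = 103.6414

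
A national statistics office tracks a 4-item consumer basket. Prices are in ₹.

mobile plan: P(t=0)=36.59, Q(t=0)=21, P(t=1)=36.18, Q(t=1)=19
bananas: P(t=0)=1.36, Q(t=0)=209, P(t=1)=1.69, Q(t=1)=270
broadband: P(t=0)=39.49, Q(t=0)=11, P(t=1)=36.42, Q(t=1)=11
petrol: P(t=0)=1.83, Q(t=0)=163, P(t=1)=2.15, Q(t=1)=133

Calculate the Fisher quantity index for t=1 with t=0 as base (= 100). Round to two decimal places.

Laspeyres component (base-period weights):
ΣP(t=0)Q(t=1) = 36.59×19 + 1.36×270 + 39.49×11 + 1.83×133 = 695.21 + 367.2 + 434.39 + 243.39 = 1740.19
ΣP(t=0)Q(t=0) = 36.59×21 + 1.36×209 + 39.49×11 + 1.83×163 = 768.39 + 284.24 + 434.39 + 298.29 = 1785.31
L = 1740.19 / 1785.31 × 100 = 97.4727
Paasche component (current-period weights):
ΣP(t=1)Q(t=1) = 36.18×19 + 1.69×270 + 36.42×11 + 2.15×133 = 687.42 + 456.3 + 400.62 + 285.95 = 1830.29
ΣP(t=1)Q(t=0) = 36.18×21 + 1.69×209 + 36.42×11 + 2.15×163 = 759.78 + 353.21 + 400.62 + 350.45 = 1864.06
P = 1830.29 / 1864.06 × 100 = 98.1884
Fisher = √(L × P) = √(97.4727 × 98.1884) = 97.8299

97.83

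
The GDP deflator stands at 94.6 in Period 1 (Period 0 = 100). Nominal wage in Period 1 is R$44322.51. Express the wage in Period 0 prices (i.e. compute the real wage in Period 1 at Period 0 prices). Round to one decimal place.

46852.5

Real = Nominal ÷ (Index/100) = 44322.51 ÷ (94.6/100)
     = 44322.51 ÷ 0.946 = 46852.5476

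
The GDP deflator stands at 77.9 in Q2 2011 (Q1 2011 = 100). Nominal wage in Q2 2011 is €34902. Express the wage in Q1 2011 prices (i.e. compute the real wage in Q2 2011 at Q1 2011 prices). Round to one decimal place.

Real = Nominal ÷ (Index/100) = 34902 ÷ (77.9/100)
     = 34902 ÷ 0.779 = 44803.5944

44803.6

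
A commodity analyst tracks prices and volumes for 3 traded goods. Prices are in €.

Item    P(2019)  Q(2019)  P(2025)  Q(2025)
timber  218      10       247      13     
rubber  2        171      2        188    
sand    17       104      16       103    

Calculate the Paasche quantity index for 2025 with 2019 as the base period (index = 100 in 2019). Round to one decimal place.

117.0

Paasche quantity index uses current-period prices as weights.
ΣP(2025)·Q(2025) = 247×13 + 2×188 + 16×103 = 3211 + 376 + 1648 = 5235
ΣP(2025)·Q(2019) = 247×10 + 2×171 + 16×104 = 2470 + 342 + 1664 = 4476
Index = 5235 / 4476 × 100 = 116.9571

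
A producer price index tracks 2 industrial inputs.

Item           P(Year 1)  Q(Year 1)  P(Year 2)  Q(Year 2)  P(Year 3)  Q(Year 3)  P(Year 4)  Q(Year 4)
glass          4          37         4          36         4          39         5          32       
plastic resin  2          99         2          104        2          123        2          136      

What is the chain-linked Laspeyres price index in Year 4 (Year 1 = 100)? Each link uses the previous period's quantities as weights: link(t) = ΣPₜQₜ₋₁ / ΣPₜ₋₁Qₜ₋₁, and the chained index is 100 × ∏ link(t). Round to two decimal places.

Link Year 1→Year 2:
ΣP(Year 2)Q(Year 1) = 4×37 + 2×99 = 148 + 198 = 346
ΣP(Year 1)Q(Year 1) = 4×37 + 2×99 = 148 + 198 = 346
link = 346/346 = 1.000000
Link Year 2→Year 3:
ΣP(Year 3)Q(Year 2) = 4×36 + 2×104 = 144 + 208 = 352
ΣP(Year 2)Q(Year 2) = 4×36 + 2×104 = 144 + 208 = 352
link = 352/352 = 1.000000
Link Year 3→Year 4:
ΣP(Year 4)Q(Year 3) = 5×39 + 2×123 = 195 + 246 = 441
ΣP(Year 3)Q(Year 3) = 4×39 + 2×123 = 156 + 246 = 402
link = 441/402 = 1.097015
Chained index = 100 × 1.000000 × 1.000000 × 1.097015 = 109.7015

109.70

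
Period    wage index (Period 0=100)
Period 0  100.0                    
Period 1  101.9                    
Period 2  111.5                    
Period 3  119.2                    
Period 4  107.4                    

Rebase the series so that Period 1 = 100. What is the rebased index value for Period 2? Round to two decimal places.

Rebased(Period 2) = 111.5 / 101.9 × 100 = 109.4210

109.42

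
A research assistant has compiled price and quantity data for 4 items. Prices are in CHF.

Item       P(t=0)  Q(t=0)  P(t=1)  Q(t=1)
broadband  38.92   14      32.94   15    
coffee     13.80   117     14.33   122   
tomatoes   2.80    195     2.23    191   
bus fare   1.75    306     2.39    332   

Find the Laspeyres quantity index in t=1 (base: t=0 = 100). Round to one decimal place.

Laspeyres quantity index uses base-period prices as weights.
ΣP(t=0)·Q(t=1) = 38.92×15 + 13.80×122 + 2.80×191 + 1.75×332 = 583.8 + 1683.6 + 534.8 + 581 = 3383.2
ΣP(t=0)·Q(t=0) = 38.92×14 + 13.80×117 + 2.80×195 + 1.75×306 = 544.88 + 1614.6 + 546 + 535.5 = 3240.98
Index = 3383.2 / 3240.98 × 100 = 104.3882

104.4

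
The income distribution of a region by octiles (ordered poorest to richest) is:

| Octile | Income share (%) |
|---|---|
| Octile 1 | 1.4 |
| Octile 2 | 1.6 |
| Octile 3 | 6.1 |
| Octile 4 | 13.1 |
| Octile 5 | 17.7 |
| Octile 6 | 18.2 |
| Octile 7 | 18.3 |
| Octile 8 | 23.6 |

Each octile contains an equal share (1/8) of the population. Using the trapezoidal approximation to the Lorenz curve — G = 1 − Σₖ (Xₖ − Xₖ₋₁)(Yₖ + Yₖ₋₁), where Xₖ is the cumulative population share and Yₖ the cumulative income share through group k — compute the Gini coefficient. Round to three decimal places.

Cumulative income shares Yₖ: 0.0140, 0.0300, 0.0910, 0.2220, 0.3990, 0.5810, 0.7640, 1.0000
Σ (Xₖ−Xₖ₋₁)(Yₖ+Yₖ₋₁) = (1/8)(0.0140+0.0000) + (1/8)(0.0300+0.0140) + (1/8)(0.0910+0.0300) + (1/8)(0.2220+0.0910) + (1/8)(0.3990+0.2220) + (1/8)(0.5810+0.3990) + (1/8)(0.7640+0.5810) + (1/8)(1.0000+0.7640)
  = 0.0017 + 0.0055 + 0.0151 + 0.0391 + 0.0776 + 0.1225 + 0.1681 + 0.2205 = 0.6502
G = 1 − 0.6502 = 0.3498

0.350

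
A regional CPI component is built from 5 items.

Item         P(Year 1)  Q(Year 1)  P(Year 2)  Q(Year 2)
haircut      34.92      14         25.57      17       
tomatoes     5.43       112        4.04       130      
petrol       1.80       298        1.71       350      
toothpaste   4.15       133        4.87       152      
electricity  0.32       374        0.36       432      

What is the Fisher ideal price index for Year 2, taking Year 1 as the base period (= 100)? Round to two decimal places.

91.07

Laspeyres component (base-period weights):
ΣP(Year 2)Q(Year 1) = 25.57×14 + 4.04×112 + 1.71×298 + 4.87×133 + 0.36×374 = 357.98 + 452.48 + 509.58 + 647.71 + 134.64 = 2102.39
ΣP(Year 1)Q(Year 1) = 34.92×14 + 5.43×112 + 1.80×298 + 4.15×133 + 0.32×374 = 488.88 + 608.16 + 536.4 + 551.95 + 119.68 = 2305.07
L = 2102.39 / 2305.07 × 100 = 91.2072
Paasche component (current-period weights):
ΣP(Year 2)Q(Year 2) = 25.57×17 + 4.04×130 + 1.71×350 + 4.87×152 + 0.36×432 = 434.69 + 525.2 + 598.5 + 740.24 + 155.52 = 2454.15
ΣP(Year 1)Q(Year 2) = 34.92×17 + 5.43×130 + 1.80×350 + 4.15×152 + 0.32×432 = 593.64 + 705.9 + 630 + 630.8 + 138.24 = 2698.58
P = 2454.15 / 2698.58 × 100 = 90.9423
Fisher = √(L × P) = √(91.2072 × 90.9423) = 91.0746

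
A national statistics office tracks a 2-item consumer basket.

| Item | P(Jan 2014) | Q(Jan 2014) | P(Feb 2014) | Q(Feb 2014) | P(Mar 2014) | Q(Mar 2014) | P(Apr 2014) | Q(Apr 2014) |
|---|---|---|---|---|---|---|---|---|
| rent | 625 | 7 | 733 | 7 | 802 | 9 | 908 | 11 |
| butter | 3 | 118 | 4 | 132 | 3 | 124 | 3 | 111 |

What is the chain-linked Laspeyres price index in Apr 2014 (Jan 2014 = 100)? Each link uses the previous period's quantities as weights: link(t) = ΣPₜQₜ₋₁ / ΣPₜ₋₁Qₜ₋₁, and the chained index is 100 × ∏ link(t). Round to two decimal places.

141.65

Link Jan 2014→Feb 2014:
ΣP(Feb 2014)Q(Jan 2014) = 733×7 + 4×118 = 5131 + 472 = 5603
ΣP(Jan 2014)Q(Jan 2014) = 625×7 + 3×118 = 4375 + 354 = 4729
link = 5603/4729 = 1.184817
Link Feb 2014→Mar 2014:
ΣP(Mar 2014)Q(Feb 2014) = 802×7 + 3×132 = 5614 + 396 = 6010
ΣP(Feb 2014)Q(Feb 2014) = 733×7 + 4×132 = 5131 + 528 = 5659
link = 6010/5659 = 1.062025
Link Mar 2014→Apr 2014:
ΣP(Apr 2014)Q(Mar 2014) = 908×9 + 3×124 = 8172 + 372 = 8544
ΣP(Mar 2014)Q(Mar 2014) = 802×9 + 3×124 = 7218 + 372 = 7590
link = 8544/7590 = 1.125692
Chained index = 100 × 1.184817 × 1.062025 × 1.125692 = 141.6464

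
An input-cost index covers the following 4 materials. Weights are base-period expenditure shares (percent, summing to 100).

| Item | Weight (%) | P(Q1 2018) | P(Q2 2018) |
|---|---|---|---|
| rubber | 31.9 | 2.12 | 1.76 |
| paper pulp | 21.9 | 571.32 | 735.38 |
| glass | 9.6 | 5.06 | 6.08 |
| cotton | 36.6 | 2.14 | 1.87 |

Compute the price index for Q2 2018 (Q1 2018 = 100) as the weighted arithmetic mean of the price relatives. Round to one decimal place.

98.2

rubber: 31.9 × (1.76/2.12) = 31.9 × 0.830189 = 26.4830
paper pulp: 21.9 × (735.38/571.32) = 21.9 × 1.287160 = 28.1888
glass: 9.6 × (6.08/5.06) = 9.6 × 1.201581 = 11.5352
cotton: 36.6 × (1.87/2.14) = 36.6 × 0.873832 = 31.9822
Index = Σ wᵢ·(p₁ᵢ/p₀ᵢ) = 26.4830 + 28.1888 + 11.5352 + 31.9822 = 98.1892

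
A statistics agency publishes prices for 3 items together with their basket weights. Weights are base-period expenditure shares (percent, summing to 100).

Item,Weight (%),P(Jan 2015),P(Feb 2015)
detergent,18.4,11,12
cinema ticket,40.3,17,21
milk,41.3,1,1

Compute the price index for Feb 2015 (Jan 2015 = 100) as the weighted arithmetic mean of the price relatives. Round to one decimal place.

detergent: 18.4 × (12/11) = 18.4 × 1.090909 = 20.0727
cinema ticket: 40.3 × (21/17) = 40.3 × 1.235294 = 49.7824
milk: 41.3 × (1/1) = 41.3 × 1.000000 = 41.3000
Index = Σ wᵢ·(p₁ᵢ/p₀ᵢ) = 20.0727 + 49.7824 + 41.3000 = 111.1551

111.2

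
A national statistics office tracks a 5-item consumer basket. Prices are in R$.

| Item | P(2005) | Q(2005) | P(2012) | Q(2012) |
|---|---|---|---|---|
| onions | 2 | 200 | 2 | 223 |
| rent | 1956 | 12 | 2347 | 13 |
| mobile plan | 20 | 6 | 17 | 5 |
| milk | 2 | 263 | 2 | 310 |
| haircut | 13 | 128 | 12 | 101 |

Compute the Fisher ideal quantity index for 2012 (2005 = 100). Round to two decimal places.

106.79

Laspeyres component (base-period weights):
ΣP(2005)Q(2012) = 2×223 + 1956×13 + 20×5 + 2×310 + 13×101 = 446 + 25428 + 100 + 620 + 1313 = 27907
ΣP(2005)Q(2005) = 2×200 + 1956×12 + 20×6 + 2×263 + 13×128 = 400 + 23472 + 120 + 526 + 1664 = 26182
L = 27907 / 26182 × 100 = 106.5885
Paasche component (current-period weights):
ΣP(2012)Q(2012) = 2×223 + 2347×13 + 17×5 + 2×310 + 12×101 = 446 + 30511 + 85 + 620 + 1212 = 32874
ΣP(2012)Q(2005) = 2×200 + 2347×12 + 17×6 + 2×263 + 12×128 = 400 + 28164 + 102 + 526 + 1536 = 30728
P = 32874 / 30728 × 100 = 106.9839
Fisher = √(L × P) = √(106.5885 × 106.9839) = 106.7860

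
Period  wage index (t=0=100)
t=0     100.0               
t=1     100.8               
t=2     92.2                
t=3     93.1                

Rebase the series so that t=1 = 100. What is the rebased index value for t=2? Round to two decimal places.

91.47

Rebased(t=2) = 92.2 / 100.8 × 100 = 91.4683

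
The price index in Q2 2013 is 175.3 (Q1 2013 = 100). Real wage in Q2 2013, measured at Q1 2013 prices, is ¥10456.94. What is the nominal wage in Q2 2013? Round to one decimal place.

18331.0

Nominal = Real × (Index/100) = 10456.94 × (175.3/100)
        = 10456.94 × 1.753 = 18331.0158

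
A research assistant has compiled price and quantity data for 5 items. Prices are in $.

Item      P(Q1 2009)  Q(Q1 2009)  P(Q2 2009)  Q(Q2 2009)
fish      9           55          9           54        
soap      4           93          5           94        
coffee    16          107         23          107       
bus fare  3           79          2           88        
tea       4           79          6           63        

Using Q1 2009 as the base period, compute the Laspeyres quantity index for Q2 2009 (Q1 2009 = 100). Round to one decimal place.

98.7

Laspeyres quantity index uses base-period prices as weights.
ΣP(Q1 2009)·Q(Q2 2009) = 9×54 + 4×94 + 16×107 + 3×88 + 4×63 = 486 + 376 + 1712 + 264 + 252 = 3090
ΣP(Q1 2009)·Q(Q1 2009) = 9×55 + 4×93 + 16×107 + 3×79 + 4×79 = 495 + 372 + 1712 + 237 + 316 = 3132
Index = 3090 / 3132 × 100 = 98.6590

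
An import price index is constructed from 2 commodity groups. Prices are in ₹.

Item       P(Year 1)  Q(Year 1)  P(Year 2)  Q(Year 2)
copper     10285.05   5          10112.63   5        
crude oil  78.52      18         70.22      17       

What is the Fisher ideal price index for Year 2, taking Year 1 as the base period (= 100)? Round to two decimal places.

Laspeyres component (base-period weights):
ΣP(Year 2)Q(Year 1) = 10112.63×5 + 70.22×18 = 50563.15 + 1263.96 = 51827.11
ΣP(Year 1)Q(Year 1) = 10285.05×5 + 78.52×18 = 51425.25 + 1413.36 = 52838.61
L = 51827.11 / 52838.61 × 100 = 98.0857
Paasche component (current-period weights):
ΣP(Year 2)Q(Year 2) = 10112.63×5 + 70.22×17 = 50563.15 + 1193.74 = 51756.89
ΣP(Year 1)Q(Year 2) = 10285.05×5 + 78.52×17 = 51425.25 + 1334.84 = 52760.09
P = 51756.89 / 52760.09 × 100 = 98.0986
Fisher = √(L × P) = √(98.0857 × 98.0986) = 98.0921

98.09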